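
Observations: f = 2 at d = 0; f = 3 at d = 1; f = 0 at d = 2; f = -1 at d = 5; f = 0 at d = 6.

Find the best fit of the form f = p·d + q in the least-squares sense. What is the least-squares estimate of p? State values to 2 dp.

p = -0.49

Forming MᵀM = [[66, 14]; [14, 5]] and Mᵀf = [-2, 4]ᵀ gives MᵀM·[p, q]ᵀ = Mᵀf.
Eliminating q: 5·(row 1) − 14·(row 2) gives 134·p = 5·(-2) − 14·4 = -66, so p = -33/67.
Then q = (4 − 14·(-33/67))/5 = 146/67.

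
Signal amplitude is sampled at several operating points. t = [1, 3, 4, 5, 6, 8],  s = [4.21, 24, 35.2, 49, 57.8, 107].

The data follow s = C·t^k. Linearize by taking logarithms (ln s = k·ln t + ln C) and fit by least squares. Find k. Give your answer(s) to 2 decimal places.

With ln sᵢ as the transformed response and ln tᵢ as the regressor:
Σln t = 7.9655, Σ(ln t)² = 13.2535, Σln s = 20.7982, Σln t·ln s = 31.6778.
Equations: 13.2535·k + 7.9655·ln C = 31.6778;  7.9655·k + 6·ln C = 20.7982.
Δ = 13.2535·6 − (7.9655)² = 16.0713; k = (31.6778·6 − 7.9655·20.7982)/16.0713 = 1.51809, ln C = (13.2535·20.7982 − 7.9655·31.6778)/16.0713 = 1.45096.

k = 1.52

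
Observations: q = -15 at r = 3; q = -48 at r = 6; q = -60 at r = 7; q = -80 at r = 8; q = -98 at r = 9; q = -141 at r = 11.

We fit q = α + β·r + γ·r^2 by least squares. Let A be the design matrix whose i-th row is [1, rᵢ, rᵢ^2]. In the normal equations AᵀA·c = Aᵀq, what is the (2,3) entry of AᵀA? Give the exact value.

Row 2 ↔ basis r, column 3 ↔ basis r^2, so (AᵀA)_{2,3} = Σᵢ (r)·(r^2) = (3)·(9) + (6)·(36) + (7)·(49) + (8)·(64) + (9)·(81) + (11)·(121) = 3158.

3158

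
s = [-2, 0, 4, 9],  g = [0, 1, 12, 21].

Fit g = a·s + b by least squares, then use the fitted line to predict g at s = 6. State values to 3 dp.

Setting ∂/∂a … = 0 gives: 101·a + 11·b = 237;  11·a + 4·b = 34.
(Σs·s = 101, Σs = 11, Σ1 = 4, Σs·g = 237, Σg = 34.)
Determinant 101·4 − 11² = 283.
a = (237·4 − 11·34)/283 = 574/283; b = (101·34 − 11·237)/283 = 827/283.
At s = 6: ĝ = (574/283)·(6) + (827/283)·(1) = 4271/283.

ĝ = 15.092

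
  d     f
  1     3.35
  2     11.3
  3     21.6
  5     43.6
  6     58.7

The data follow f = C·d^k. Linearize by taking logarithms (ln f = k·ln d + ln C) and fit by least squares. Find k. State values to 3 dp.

Taking logs, ln f = k·ln d + ln C, so regress ln f on ln d.
Σln d = 5.1930, Σ(ln d)² = 7.4881, Σln f = 14.5540, Σln d·ln f = 18.4290.
Equations: 7.4881·k + 5.1930·ln C = 18.4290;  5.1930·k + 5·ln C = 14.5540.
Solving (det = 10.4737): k = 1.58177, ln C = 1.26798.

k = 1.582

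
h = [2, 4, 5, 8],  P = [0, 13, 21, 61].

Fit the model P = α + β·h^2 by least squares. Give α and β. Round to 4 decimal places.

Compute the Gram sums: Σ1 = 4, Σh^2 = 109, Σh^2·h^2 = 4993.
Right-hand side: ΣP = 95, Σh^2·P = 4637.
MᵀM·[α, β]ᵀ = MᵀP becomes [[4, 109]; [109, 4993]]·[α, β]ᵀ = [95, 4637]ᵀ.
det = 4·4993 − 109² = 8091.
α = (95·4993 − 109·4637)/8091 = -10366/2697; β = (4·4637 − 109·95)/8091 = 2731/2697.

α = -3.8435, β = 1.0126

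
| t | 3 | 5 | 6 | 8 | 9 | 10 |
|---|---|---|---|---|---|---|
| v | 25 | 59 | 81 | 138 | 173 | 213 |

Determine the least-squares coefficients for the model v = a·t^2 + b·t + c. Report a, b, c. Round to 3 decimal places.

The normal system XᵀX·[a, b, c]ᵀ = Xᵀv is [[22659, 2609, 315]; [2609, 315, 41]; [315, 41, 6]]·[a, b, c]ᵀ = [48761, 5647, 689]ᵀ.
Row-reducing yields a = 41/20, b = 19/220, c = 364/55.

a = 2.050, b = 0.086, c = 6.618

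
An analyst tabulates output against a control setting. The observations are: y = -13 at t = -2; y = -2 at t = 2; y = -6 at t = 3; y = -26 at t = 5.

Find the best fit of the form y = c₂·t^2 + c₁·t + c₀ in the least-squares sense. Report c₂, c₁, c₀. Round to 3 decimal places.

c₂ = -1.568, c₁ = 2.870, c₀ = -1.027

The normal equations are: 738·c₂ + 152·c₁ + 42·c₀ = -764;  152·c₂ + 42·c₁ + 8·c₀ = -126;  42·c₂ + 8·c₁ + 4·c₀ = -47.
Inverting the 3×3 Gram matrix, [c₂, c₁, c₀]ᵀ = [-4857/3098, 4445/1549, -3183/3098]ᵀ.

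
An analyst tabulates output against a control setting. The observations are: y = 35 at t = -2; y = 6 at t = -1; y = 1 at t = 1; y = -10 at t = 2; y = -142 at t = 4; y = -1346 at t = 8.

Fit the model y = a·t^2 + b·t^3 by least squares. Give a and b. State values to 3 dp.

a = 3.197, b = -3.028

Sums needed: Σt^2·t^2 = 4386, Σt^2·t^3 = 33792, Σt^3·t^3 = 266370.
And Σt^2·y = -88309, Σt^3·y = -698605.
MᵀM·[a, b]ᵀ = Mᵀy becomes [[4386, 33792]; [33792, 266370]]·[a, b]ᵀ = [-88309, -698605]ᵀ.
Determinant 4386·266370 − 33792² = 26399556.
a = ((-88309)·266370 − 33792·(-698605))/26399556 = 4688435/1466642; b = (4386·(-698605) − 33792·(-88309))/26399556 = -13323967/4399926.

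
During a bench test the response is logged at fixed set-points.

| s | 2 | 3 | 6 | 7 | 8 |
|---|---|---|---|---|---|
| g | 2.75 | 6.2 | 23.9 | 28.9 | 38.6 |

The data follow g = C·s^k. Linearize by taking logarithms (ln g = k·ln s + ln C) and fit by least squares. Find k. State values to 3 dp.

Let Y = ln g. Fitting Y = k·ln s + ln C by least squares:
Σln s = 7.6089, Σ(ln s)² = 13.0084, Σln g = 13.0271, Σln s·ln g = 22.5349.
Equations: 13.0084·k + 7.6089·ln C = 22.5349;  7.6089·k + 5·ln C = 13.0271.
Δ = 13.0084·5 − (7.6089)² = 7.1473; k = (22.5349·5 − 7.6089·13.0271)/7.1473 = 1.89624, ln C = (13.0084·13.0271 − 7.6089·22.5349)/7.1473 = -0.28022.

k = 1.896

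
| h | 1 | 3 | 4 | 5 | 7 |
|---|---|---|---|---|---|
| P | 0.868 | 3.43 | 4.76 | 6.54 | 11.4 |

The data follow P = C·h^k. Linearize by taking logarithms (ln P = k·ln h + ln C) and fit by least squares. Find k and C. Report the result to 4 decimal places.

With ln Pᵢ as the transformed response and ln hᵢ as the regressor:
Σln h = 6.0403, Σ(ln h)² = 9.5056, Σln P = 6.9628, Σln h·ln P = 11.2751.
Equations: 9.5056·k + 6.0403·ln C = 11.2751;  6.0403·k + 5·ln C = 6.9628.
Solving (det = 11.0434): k = 1.29655, ln C = -0.17374, so C = exp(-0.17374) = 0.84051.

k = 1.2966, C = 0.8405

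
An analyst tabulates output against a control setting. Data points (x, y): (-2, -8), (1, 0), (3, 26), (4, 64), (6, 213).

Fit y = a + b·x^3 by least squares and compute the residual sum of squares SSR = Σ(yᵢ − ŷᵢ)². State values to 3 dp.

SSR = 1.786

From the data, Σ1 = 5, Σx^3 = 300, Σx^3·x^3 = 51546.
And Σy = 295, Σx^3·y = 50870.
Eliminating b: 51546·(row 1) − 300·(row 2) gives 167730·a = 51546·295 − 300·50870 = -54930, so a = -1831/5591.
Then b = (50870 − 300·(-1831/5591))/51546 = 16585/16773.
Residuals: 3989/16773, -11092/16773, -2068/5591, 17525/16773, -1406/5591; SSR = 29950/16773.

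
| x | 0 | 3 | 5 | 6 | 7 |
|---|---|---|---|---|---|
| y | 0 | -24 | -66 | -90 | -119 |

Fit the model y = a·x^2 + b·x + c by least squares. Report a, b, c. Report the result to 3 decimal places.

a = -2.126, b = -2.280, c = 0.371

Compute the Gram sums: Σx^2·x^2 = 4403, Σx^2·x = 711, Σx^2 = 119, Σx·x = 119, Σx = 21, Σ1 = 5.
Moment sums: Σx^2·y = -10937, Σx·y = -1775, Σy = -299.
Row-reducing yields a = -304/143, b = -326/143, c = 53/143.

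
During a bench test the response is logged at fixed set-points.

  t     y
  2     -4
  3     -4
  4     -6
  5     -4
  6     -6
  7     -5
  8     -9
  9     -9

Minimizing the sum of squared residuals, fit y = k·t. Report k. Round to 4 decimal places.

k = -1.0141

With design matrix M, MᵀM = [[284]] and Mᵀy = [-288]ᵀ.
k = (-288)/284 = -1.01408.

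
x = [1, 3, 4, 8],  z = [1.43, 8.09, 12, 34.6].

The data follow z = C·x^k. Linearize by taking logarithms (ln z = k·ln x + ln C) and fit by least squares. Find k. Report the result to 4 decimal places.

k = 1.5316

Linearized form: ln z = k·ln x + ln C. From the 4 transformed points,
XᵀX = [[7.4528, 4.5643]; [4.5643, 4]], rhs = [13.1108, 8.4771]ᵀ  (here Σln x = 4.5643, Σ(ln x)² = 7.4528, Σln z = 8.4771, Σln x·ln z = 13.1108).
Δ = 7.4528·4 − (4.5643)² = 8.9781; k = (13.1108·4 − 4.5643·8.4771)/8.9781 = 1.53163, ln C = (7.4528·8.4771 − 4.5643·13.1108)/8.9781 = 0.37154.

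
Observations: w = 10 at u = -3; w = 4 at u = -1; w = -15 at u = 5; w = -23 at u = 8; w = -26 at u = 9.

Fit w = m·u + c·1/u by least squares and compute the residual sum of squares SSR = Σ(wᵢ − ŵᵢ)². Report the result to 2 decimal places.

SSR = 1.02

Forming XᵀX = [[180, 5]; [5, 152809/129600]] and Xᵀw = [-527, -1159/72]ᵀ gives XᵀX·[m, c]ᵀ = Xᵀw.
Determinant 180·(152809/129600) − 5² = 134809/720.
m = ((-527)·(152809/129600) − 5·(-1159/72))/(134809/720) = -70099343/24265620; c = (180·(-1159/72) − 5·(-527))/(134809/720) = -189000/134809.
Residuals: 7006057/8088540, -7056863/24265620, -1336717/4853124, 1734496/6066405, 418663/2696180; SSR = 24667259/24265620.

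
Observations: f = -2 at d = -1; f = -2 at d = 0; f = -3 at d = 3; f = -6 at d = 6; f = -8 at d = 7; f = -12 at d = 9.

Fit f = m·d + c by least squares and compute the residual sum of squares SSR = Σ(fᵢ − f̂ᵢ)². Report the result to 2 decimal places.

The normal equations are: 176·m + 24·c = -207;  24·m + 6·c = -33.
det = 176·6 − 24² = 480.
m = ((-207)·6 − 24·(-33))/480 = -15/16; c = (176·(-33) − 24·(-207))/480 = -7/4.
Residuals: -19/16, -1/4, 25/16, 11/8, 5/16, -29/16; SSR = 147/16.

SSR = 9.19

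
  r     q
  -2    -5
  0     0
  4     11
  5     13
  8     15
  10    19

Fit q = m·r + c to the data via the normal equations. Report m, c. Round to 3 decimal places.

m = 1.986, c = 0.560

Sums needed: Σr·r = 209, Σr = 25, Σ1 = 6.
And Σr·q = 429, Σq = 53.
det = 209·6 − 25² = 629.
m = (429·6 − 25·53)/629 = 1249/629; c = (209·53 − 25·429)/629 = 352/629.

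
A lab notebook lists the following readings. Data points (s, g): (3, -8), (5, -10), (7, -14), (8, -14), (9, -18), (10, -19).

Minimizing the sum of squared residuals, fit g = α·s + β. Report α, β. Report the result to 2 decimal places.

α = -1.62, β = -2.51

Setting ∂/∂α … = 0 gives: 328·α + 42·β = -636;  42·α + 6·β = -83.
Δ = 328·6 − 42² = 204.
α = ((-636)·6 − 42·(-83))/204 = -55/34; β = (328·(-83) − 42·(-636))/204 = -128/51.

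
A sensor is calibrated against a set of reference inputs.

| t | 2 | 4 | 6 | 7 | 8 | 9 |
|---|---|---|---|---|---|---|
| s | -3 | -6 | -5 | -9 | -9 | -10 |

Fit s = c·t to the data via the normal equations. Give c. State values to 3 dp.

Compute the Gram sums: Σt·t = 250.
Moment sums: Σt·s = -285.
Normal equations: [[250]]·[c]ᵀ = [-285]ᵀ.
Hence c = -285 / 250 ≈ -1.14.

c = -1.140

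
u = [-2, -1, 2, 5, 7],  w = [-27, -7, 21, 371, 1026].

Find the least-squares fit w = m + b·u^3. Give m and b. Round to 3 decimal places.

m = -3.465, b = 3.001

With design matrix X, XᵀX = [[5, 467]; [467, 133403]] and Xᵀw = [1384, 398684]ᵀ.
det = 5·133403 − 467² = 448926.
m = (1384·133403 − 467·398684)/448926 = -777838/224463; b = (5·398684 − 467·1384)/448926 = 673546/224463.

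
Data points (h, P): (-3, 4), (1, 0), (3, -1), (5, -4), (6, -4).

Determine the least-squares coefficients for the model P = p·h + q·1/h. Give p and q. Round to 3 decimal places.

p = -0.773, q = 0.567

The normal equations are: 80·p + 5·q = -59;  5·p + (129/100)·q = -47/15.
det = 80·(129/100) − 5² = 391/5.
p = ((-59)·(129/100) − 5·(-47/15))/(391/5) = -18133/23460; q = (80·(-47/15) − 5·(-59))/(391/5) = 665/1173.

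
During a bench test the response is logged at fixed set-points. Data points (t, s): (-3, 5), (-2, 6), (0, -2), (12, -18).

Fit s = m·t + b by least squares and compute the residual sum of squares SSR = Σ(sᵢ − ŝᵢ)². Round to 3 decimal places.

From the data, Σt·t = 157, Σt = 7, Σ1 = 4.
And Σt·s = -243, Σs = -9.
Δ = 157·4 − 7² = 579.
m = ((-243)·4 − 7·(-9))/579 = -303/193; b = (157·(-9) − 7·(-243))/579 = 96/193.
Residuals: -40/193, 456/193, -482/193, 66/193; SSR = 2312/193.

SSR = 11.979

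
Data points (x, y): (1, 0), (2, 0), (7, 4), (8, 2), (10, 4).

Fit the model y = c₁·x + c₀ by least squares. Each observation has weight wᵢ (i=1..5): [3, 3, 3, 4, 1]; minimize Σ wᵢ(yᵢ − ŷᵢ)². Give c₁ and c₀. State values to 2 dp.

Normal-equation sums: Σwᵢ·x·x = 518, Σwᵢ·x = 72, Σwᵢ·1 = 14.
For AᵀWy: Σwᵢ·x·y = 188, Σwᵢ·y = 24.
Normal equations: [[518, 72]; [72, 14]]·[c₁, c₀]ᵀ = [188, 24]ᵀ.
Determinant 518·14 − 72² = 2068.
c₁ = (188·14 − 72·24)/2068 = 226/517; c₀ = (518·24 − 72·188)/2068 = -276/517.

c₁ = 0.44, c₀ = -0.53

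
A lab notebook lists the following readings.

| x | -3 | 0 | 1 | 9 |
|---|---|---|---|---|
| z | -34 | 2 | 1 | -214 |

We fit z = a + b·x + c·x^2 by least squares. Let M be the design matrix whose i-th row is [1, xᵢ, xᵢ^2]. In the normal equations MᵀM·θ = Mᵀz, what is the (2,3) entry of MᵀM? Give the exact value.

Row 2 ↔ basis x, column 3 ↔ basis x^2, so (MᵀM)_{2,3} = Σᵢ (x)·(x^2) = (-3)·(9) + (0)·(0) + (1)·(1) + (9)·(81) = 703.

703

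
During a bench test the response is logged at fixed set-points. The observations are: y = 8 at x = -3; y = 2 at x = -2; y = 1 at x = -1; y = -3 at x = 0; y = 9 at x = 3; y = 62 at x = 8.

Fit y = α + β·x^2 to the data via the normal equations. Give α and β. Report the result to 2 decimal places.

From the data, Σ1 = 6, Σx^2 = 87, Σx^2·x^2 = 4275.
And Σy = 79, Σx^2·y = 4130.
Eliminating β: 4275·(row 1) − 87·(row 2) gives 18081·α = 4275·79 − 87·4130 = -21585, so α = -7195/6027.
Then β = (4130 − 87·(-7195/6027))/4275 = 5969/6027.

α = -1.19, β = 0.99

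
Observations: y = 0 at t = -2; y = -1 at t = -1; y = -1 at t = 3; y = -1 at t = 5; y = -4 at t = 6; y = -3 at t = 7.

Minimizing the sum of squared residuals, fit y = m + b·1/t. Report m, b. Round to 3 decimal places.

m = -1.804, b = -1.252

The normal system XᵀX·[m, b]ᵀ = Xᵀy is [[6, -23/35]; [-23/35, 31957/22050]]·[m, b]ᵀ = [-10, -22/35]ᵀ.
Δ = 6·(31957/22050) − (-23/35)² = 6074/735.
m = ((-10)·(31957/22050) − (-23/35)·(-22/35))/(6074/735) = -164339/91110; b = (6·(-22/35) − (-23/35)·(-10))/(6074/735) = -3801/3037.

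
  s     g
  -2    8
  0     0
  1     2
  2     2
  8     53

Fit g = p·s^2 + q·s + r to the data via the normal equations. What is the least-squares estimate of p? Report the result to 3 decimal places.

p = 0.980

Sums needed: Σs^2·s^2 = 4129, Σs^2·s = 513, Σs^2 = 73, Σs·s = 73, Σs = 9, Σ1 = 5.
And Σs^2·g = 3434, Σs·g = 414, Σg = 65.
So XᵀX·[p, q, r]ᵀ = Xᵀg: [[4129, 513, 73]; [513, 73, 9]; [73, 9, 5]]·[p, q, r]ᵀ = [3434, 414, 65]ᵀ.
Inverting the 3×3 Gram matrix, [p, q, r]ᵀ = [17383/17732, -12033/8866, 20043/17732]ᵀ.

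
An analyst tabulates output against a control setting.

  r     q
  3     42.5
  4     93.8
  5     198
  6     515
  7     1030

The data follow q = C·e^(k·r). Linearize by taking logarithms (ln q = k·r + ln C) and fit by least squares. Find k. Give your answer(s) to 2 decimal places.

Taking logs, ln q = k·r + ln C, so regress ln q on r.
Σr = 25.0000, Σ(r)² = 135.0000, Σln q = 26.7604, Σr·ln q = 141.8807.
Equations: 135.0000·k + 25.0000·ln C = 141.8807;  25.0000·k + 5·ln C = 26.7604.
Slope k = (n·Σr·ln q − Σr·Σln q)/(n·Σ(r)² − (Σr)²) = (5·141.8807 − 25.0000·26.7604)/50.0000 = 0.80786; ln C = (Σln q − k·Σr)/n = 1.31277.

k = 0.81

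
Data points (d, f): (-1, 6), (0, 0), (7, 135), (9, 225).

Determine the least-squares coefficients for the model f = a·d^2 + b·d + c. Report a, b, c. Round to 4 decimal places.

From the data, Σd^2·d^2 = 8963, Σd^2·d = 1071, Σd^2 = 131, Σd·d = 131, Σd = 15, Σ1 = 4.
Right-hand side: Σd^2·f = 24846, Σd·f = 2964, Σf = 366.
So AᵀA·[a, b, c]ᵀ = Aᵀf: [[8963, 1071, 131]; [1071, 131, 15]; [131, 15, 4]]·[a, b, c]ᵀ = [24846, 2964, 366]ᵀ.
Inverting the 3×3 Gram matrix, [a, b, c]ᵀ = [77151/26356, -37227/26356, 6120/6589]ᵀ.

a = 2.9273, b = -1.4125, c = 0.9288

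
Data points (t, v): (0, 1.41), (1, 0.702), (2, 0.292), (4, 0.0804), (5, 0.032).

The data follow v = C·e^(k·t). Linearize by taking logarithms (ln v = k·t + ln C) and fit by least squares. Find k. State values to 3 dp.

k = -0.745

With ln vᵢ as the transformed response and tᵢ as the regressor:
AᵀA = [[46.0000, 12.0000]; [12.0000, 5]], rhs = [-30.1089, -7.2040]ᵀ  (here Σt = 12.0000, Σ(t)² = 46.0000, Σln v = -7.2040, Σt·ln v = -30.1089).
Slope k = (n·Σt·ln v − Σt·Σln v)/(n·Σ(t)² − (Σt)²) = (5·-30.1089 − 12.0000·-7.2040)/86.0000 = -0.74531; ln C = (Σln v − k·Σt)/n = 0.34794.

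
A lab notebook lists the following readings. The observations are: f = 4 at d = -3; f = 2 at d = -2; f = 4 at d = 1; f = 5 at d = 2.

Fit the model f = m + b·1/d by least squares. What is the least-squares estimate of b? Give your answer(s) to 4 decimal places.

Setting ∂/∂m … = 0 gives: 4·m + (2/3)·b = 15;  (2/3)·m + (29/18)·b = 25/6.
(Σ1 = 4, Σ1/d = 2/3, Σ1/d·1/d = 29/18, Σf = 15, Σ1/d·f = 25/6.)
Eliminating b: (29/18)·(row 1) − (2/3)·(row 2) gives 6·m = (29/18)·15 − (2/3)·(25/6) = 385/18, so m = 385/108.
Then b = ((25/6) − (2/3)·(385/108))/(29/18) = 10/9.

b = 1.1111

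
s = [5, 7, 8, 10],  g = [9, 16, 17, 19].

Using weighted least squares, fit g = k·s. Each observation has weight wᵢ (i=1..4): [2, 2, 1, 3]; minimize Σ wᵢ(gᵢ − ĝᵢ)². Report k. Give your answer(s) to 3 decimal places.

k = 1.992

From the data, Σwᵢ·s·s = 512.
For XᵀWg: Σwᵢ·s·g = 1020.
Normal equations: [[512]]·[k]ᵀ = [1020]ᵀ.
Hence k = 1020 / 512 ≈ 1.99219.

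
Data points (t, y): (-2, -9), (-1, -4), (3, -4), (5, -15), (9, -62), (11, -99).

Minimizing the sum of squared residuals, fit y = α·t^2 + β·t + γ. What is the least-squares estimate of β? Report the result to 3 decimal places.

The normal system MᵀM·[α, β, γ]ᵀ = Mᵀy is [[21925, 2203, 241]; [2203, 241, 25]; [241, 25, 6]]·[α, β, γ]ᵀ = [-17452, -1712, -193]ᵀ.
Row-reducing yields α = -716759/714900, β = 1536647/714900, γ = -101471/119150.

β = 2.149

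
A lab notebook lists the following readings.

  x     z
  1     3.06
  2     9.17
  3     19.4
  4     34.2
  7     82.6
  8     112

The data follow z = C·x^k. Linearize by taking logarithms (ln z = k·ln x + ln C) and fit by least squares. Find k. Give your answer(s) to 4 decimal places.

k = 1.7331

Let Y = ln z. Fitting Y = k·ln x + ln C by least squares:
Over the data: Σln x = 7.2034, Σ(ln x)² = 11.7199, Σln z = 18.9644, Σln x·ln z = 28.0915.
Normal system: [[11.7199, 7.2034]; [7.2034, 6]]·[k, ln C]ᵀ = [28.0915, 18.9644]ᵀ.
Slope k = (n·Σln x·ln z − Σln x·Σln z)/(n·Σ(ln x)² − (Σln x)²) = (6·28.0915 − 7.2034·18.9644)/18.4301 = 1.73308; ln C = (Σln z − k·Σln x)/n = 1.08005.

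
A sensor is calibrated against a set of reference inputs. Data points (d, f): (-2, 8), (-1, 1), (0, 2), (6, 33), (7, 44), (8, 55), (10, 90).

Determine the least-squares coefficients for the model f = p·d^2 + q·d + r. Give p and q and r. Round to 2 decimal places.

p = 0.94, q = -0.61, r = 1.61

Sums needed: Σd^2·d^2 = 17810, Σd^2·d = 2062, Σd^2 = 254, Σd·d = 254, Σd = 28, Σ1 = 7.
Moment sums: Σd^2·f = 15897, Σd·f = 1829, Σf = 233.
So MᵀM·[p, q, r]ᵀ = Mᵀf: [[17810, 2062, 254]; [2062, 254, 28]; [254, 28, 7]]·[p, q, r]ᵀ = [15897, 1829, 233]ᵀ.
Inverting the 3×3 Gram matrix, [p, q, r]ᵀ = [207485/220764, -133831/220764, 59145/36794]ᵀ.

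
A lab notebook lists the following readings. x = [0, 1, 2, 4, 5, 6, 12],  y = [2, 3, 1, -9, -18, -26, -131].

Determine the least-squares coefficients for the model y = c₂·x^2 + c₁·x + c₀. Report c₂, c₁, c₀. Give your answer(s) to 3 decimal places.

c₂ = -1.039, c₁ = 1.361, c₀ = 2.271

MᵀM·[c₂, c₁, c₀]ᵀ = Mᵀy reads: 22930·c₂ + 2142·c₁ + 226·c₀ = -20387;  2142·c₂ + 226·c₁ + 30·c₀ = -1849;  226·c₂ + 30·c₁ + 7·c₀ = -178.
Row-reducing yields c₂ = -132875/127932, c₁ = 58049/42644, c₀ = 72623/31983.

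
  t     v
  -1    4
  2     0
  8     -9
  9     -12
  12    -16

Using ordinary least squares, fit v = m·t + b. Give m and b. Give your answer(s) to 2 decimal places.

m = -1.56, b = 2.77

The normal system MᵀM·[m, b]ᵀ = Mᵀv is [[294, 30]; [30, 5]]·[m, b]ᵀ = [-376, -33]ᵀ.
Eliminating b: 5·(row 1) − 30·(row 2) gives 570·m = 5·(-376) − 30·(-33) = -890, so m = -89/57.
Then b = ((-33) − 30·(-89/57))/5 = 263/95.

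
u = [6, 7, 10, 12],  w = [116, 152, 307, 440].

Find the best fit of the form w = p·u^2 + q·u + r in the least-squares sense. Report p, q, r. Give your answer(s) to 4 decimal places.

XᵀX·[p, q, r]ᵀ = Xᵀw reads: 34433·p + 3287·q + 329·r = 105684;  3287·p + 329·q + 35·r = 10110;  329·p + 35·q + 4·r = 1015.
Row-reducing yields p = 2279/708, q = -2657/708, r = 1288/59.

p = 3.2189, q = -3.7528, r = 21.8305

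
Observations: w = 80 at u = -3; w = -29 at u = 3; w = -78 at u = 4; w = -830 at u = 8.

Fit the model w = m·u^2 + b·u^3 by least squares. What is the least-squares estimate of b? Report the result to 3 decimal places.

The normal equations are: 4514·m + 33792·b = -53909;  33792·m + 267698·b = -432895.
(Σu^2·u^2 = 4514, Σu^2·u^3 = 33792, Σu^3·u^3 = 267698, Σu^2·w = -53909, Σu^3·w = -432895.)
Δ = 4514·267698 − 33792² = 66489508.
m = ((-53909)·267698 − 33792·(-432895))/66489508 = 98528179/33244754; b = (4514·(-432895) − 33792·(-53909))/66489508 = -66197551/33244754.

b = -1.991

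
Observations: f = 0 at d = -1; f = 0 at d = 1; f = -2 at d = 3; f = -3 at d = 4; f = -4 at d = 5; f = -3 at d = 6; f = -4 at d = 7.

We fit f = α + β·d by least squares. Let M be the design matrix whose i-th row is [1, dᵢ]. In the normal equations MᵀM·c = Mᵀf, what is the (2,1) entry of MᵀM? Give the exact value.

25

Row 2 ↔ basis d, column 1 ↔ basis 1, so (MᵀM)_{2,1} = Σᵢ d = (-1)·(1) + (1)·(1) + (3)·(1) + (4)·(1) + (5)·(1) + (6)·(1) + (7)·(1) = 25.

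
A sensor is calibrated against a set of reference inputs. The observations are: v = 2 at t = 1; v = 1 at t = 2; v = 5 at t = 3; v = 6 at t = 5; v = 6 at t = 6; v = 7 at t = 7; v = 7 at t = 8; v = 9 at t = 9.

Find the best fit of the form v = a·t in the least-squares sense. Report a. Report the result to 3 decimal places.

a = 1.007

Normal-equation sums: Σt·t = 269.
For Aᵀv: Σt·v = 271.
Hence a = 271 / 269 ≈ 1.00743.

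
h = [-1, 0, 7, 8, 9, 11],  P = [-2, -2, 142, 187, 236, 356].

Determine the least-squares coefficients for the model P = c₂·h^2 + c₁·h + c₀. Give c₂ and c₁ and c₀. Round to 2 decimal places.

The normal system MᵀM·[c₂, c₁, c₀]ᵀ = MᵀP is [[27700, 2914, 316]; [2914, 316, 34]; [316, 34, 6]]·[c₂, c₁, c₀]ᵀ = [81116, 8532, 917]ᵀ.
Row-reducing yields c₂ = 90245/30558, c₁ = 11272/76395, c₀ = -180287/50930.

c₂ = 2.95, c₁ = 0.15, c₀ = -3.54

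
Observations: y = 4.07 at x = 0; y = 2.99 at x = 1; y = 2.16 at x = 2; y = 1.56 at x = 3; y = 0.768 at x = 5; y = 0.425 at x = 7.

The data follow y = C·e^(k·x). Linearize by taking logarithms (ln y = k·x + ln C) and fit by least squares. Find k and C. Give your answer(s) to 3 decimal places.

k = -0.327, C = 4.111

With ln yᵢ as the transformed response and xᵢ as the regressor:
AᵀA = [[88.0000, 18.0000]; [18.0000, 6]], rhs = [-3.3399, 2.5941]ᵀ  (here Σx = 18.0000, Σ(x)² = 88.0000, Σln y = 2.5941, Σx·ln y = -3.3399).
Slope k = (n·Σx·ln y − Σx·Σln y)/(n·Σ(x)² − (Σx)²) = (6·-3.3399 − 18.0000·2.5941)/204.0000 = -0.32712; ln C = (Σln y − k·Σx)/n = 1.41372, so C = exp(1.41372) = 4.11120.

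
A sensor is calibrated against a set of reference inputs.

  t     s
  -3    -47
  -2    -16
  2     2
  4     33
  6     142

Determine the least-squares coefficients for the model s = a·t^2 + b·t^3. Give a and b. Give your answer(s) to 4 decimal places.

a = -2.0674, b = 1.0054

Forming AᵀA = [[1665, 8557]; [8557, 51609]] and Aᵀs = [5161, 34197]ᵀ gives AᵀA·[a, b]ᵀ = Aᵀs.
det = 1665·51609 − 8557² = 12706736.
a = (5161·51609 − 8557·34197)/12706736 = -1641855/794171; b = (1665·34197 − 8557·5161)/12706736 = 798458/794171.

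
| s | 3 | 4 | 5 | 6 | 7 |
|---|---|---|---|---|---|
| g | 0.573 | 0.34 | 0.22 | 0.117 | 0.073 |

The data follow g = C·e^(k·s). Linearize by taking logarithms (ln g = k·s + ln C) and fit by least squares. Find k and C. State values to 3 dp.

With ln gᵢ as the transformed response and sᵢ as the regressor:
Σs = 25.0000, Σ(s)² = 135.0000, Σln g = -7.9127, Σs·ln g = -44.7510.
Normal system: [[135.0000, 25.0000]; [25.0000, 5]]·[k, ln C]ᵀ = [-44.7510, -7.9127]ᵀ.
Slope k = (n·Σs·ln g − Σs·Σln g)/(n·Σ(s)² − (Σs)²) = (5·-44.7510 − 25.0000·-7.9127)/50.0000 = -0.51876; ln C = (Σln g − k·Σs)/n = 1.01128, so C = exp(1.01128) = 2.74910.

k = -0.519, C = 2.749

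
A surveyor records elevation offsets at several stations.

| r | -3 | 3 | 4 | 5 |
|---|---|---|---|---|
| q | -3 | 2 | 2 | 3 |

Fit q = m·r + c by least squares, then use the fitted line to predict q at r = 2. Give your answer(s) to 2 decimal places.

The normal system MᵀM·[m, c]ᵀ = Mᵀq is [[59, 9]; [9, 4]]·[m, c]ᵀ = [38, 4]ᵀ.
Eliminating c: 4·(row 1) − 9·(row 2) gives 155·m = 4·38 − 9·4 = 116, so m = 116/155.
Then c = (4 − 9·(116/155))/4 = -106/155.
At r = 2: q̂ = (116/155)·(2) + (-106/155)·(1) = 126/155.

q̂ = 0.81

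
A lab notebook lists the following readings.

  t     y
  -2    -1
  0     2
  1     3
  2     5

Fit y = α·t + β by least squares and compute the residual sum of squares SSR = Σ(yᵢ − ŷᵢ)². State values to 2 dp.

SSR = 0.17

Setting ∂/∂α … = 0 gives: 9·α + 1·β = 15;  1·α + 4·β = 9.
Eliminating β: 4·(row 1) − 1·(row 2) gives 35·α = 4·15 − 1·9 = 51, so α = 51/35.
Then β = (9 − 1·(51/35))/4 = 66/35.
Residuals: 1/35, 4/35, -12/35, 1/5; SSR = 6/35.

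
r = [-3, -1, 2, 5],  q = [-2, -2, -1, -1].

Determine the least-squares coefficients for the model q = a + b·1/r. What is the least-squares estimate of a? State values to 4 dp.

Setting ∂/∂a … = 0 gives: 4·a + (-19/30)·b = -6;  (-19/30)·a + (1261/900)·b = 59/30.
(Σ1 = 4, Σ1/r = -19/30, Σ1/r·1/r = 1261/900, Σq = -6, Σ1/r·q = 59/30.)
Eliminating b: (1261/900)·(row 1) − (-19/30)·(row 2) gives (1561/300)·a = (1261/900)·(-6) − (-19/30)·(59/30) = -1289/180, so a = -6445/4683.
Then b = ((59/30) − (-19/30)·(-6445/4683))/(1261/900) = 1220/1561.

a = -1.3763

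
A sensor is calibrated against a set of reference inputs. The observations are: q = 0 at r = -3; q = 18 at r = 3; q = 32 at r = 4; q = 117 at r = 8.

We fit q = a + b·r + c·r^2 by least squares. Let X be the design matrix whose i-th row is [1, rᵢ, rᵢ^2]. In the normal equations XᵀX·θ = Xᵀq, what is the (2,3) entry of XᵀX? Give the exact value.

576

Row 2 ↔ basis r, column 3 ↔ basis r^2, so (XᵀX)_{2,3} = Σᵢ (r)·(r^2) = (-3)·(9) + (3)·(9) + (4)·(16) + (8)·(64) = 576.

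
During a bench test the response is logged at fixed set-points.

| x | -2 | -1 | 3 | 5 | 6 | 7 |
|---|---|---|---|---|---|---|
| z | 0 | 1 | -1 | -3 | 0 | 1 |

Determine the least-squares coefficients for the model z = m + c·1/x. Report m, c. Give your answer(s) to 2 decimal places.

Setting ∂/∂m … = 0 gives: 6·m + (-23/35)·c = -2;  (-23/35)·m + (31957/22050)·c = -188/105.
Determinant 6·(31957/22050) − (-23/35)² = 6074/735.
m = ((-2)·(31957/22050) − (-23/35)·(-188/105))/(6074/735) = -44929/91110; c = (6·(-188/105) − (-23/35)·(-2))/(6074/735) = -4431/3037.

m = -0.49, c = -1.46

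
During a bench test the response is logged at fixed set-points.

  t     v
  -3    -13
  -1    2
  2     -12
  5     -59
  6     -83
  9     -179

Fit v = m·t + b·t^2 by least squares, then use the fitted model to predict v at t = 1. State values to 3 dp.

Setting ∂/∂m … = 0 gives: 156·m + 1050·b = -2391;  1050·m + 8580·b = -19125.
(Σt·t = 156, Σt·t^2 = 1050, Σt^2·t^2 = 8580, Σt·v = -2391, Σt^2·v = -19125.)
det = 156·8580 − 1050² = 235980.
m = ((-2391)·8580 − 1050·(-19125))/235980 = -4817/2622; b = (156·(-19125) − 1050·(-2391))/235980 = -5255/2622.
At t = 1: v̂ = (-4817/2622)·(1) + (-5255/2622)·(1) = -5036/1311.

v̂ = -3.841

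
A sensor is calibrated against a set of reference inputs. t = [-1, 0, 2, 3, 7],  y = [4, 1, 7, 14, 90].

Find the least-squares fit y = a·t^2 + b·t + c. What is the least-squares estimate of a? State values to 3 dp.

a = 2.013

Forming AᵀA = [[2499, 377, 63]; [377, 63, 11]; [63, 11, 5]] and Aᵀy = [4568, 682, 116]ᵀ gives AᵀA·[a, b, c]ᵀ = Aᵀy.
Row-reducing yields a = 23474/11659, b = -15983/11659, c = 111/131.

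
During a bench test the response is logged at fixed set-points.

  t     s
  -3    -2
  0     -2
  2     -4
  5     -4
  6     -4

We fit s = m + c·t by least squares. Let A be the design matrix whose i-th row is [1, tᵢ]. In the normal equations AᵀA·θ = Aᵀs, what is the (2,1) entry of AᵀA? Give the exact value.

10

Row 2 ↔ basis t, column 1 ↔ basis 1, so (AᵀA)_{2,1} = Σᵢ t = (-3)·(1) + (0)·(1) + (2)·(1) + (5)·(1) + (6)·(1) = 10.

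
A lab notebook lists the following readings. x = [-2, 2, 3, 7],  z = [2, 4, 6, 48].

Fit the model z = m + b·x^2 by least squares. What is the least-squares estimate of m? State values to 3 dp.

From the data, Σ1 = 4, Σx^2 = 66, Σx^2·x^2 = 2514.
Moment sums: Σz = 60, Σx^2·z = 2430.
So AᵀA·[m, b]ᵀ = Aᵀz: [[4, 66]; [66, 2514]]·[m, b]ᵀ = [60, 2430]ᵀ.
Determinant 4·2514 − 66² = 5700.
m = (60·2514 − 66·2430)/5700 = -159/95; b = (4·2430 − 66·60)/5700 = 96/95.

m = -1.674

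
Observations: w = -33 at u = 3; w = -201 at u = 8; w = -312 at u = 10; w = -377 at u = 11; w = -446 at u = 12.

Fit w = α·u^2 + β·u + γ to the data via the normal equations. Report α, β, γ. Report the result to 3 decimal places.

Sums needed: Σu^2·u^2 = 49554, Σu^2·u = 4598, Σu^2 = 438, Σu·u = 438, Σu = 44, Σ1 = 5.
Moment sums: Σu^2·w = -154202, Σu·w = -14326, Σw = -1369.
XᵀX·[α, β, γ]ᵀ = Xᵀw becomes [[49554, 4598, 438]; [4598, 438, 44]; [438, 44, 5]]·[α, β, γ]ᵀ = [-154202, -14326, -1369]ᵀ.
Inverting the 3×3 Gram matrix, [α, β, γ]ᵀ = [-58483/19084, -1/1468, -50987/9542]ᵀ.

α = -3.065, β = -0.001, γ = -5.343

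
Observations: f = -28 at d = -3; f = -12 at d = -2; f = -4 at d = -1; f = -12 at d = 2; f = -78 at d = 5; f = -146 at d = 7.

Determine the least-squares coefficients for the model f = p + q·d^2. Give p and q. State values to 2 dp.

Forming AᵀA = [[6, 92]; [92, 3140]] and Aᵀf = [-280, -9456]ᵀ gives AᵀA·[p, q]ᵀ = Aᵀf.
det = 6·3140 − 92² = 10376.
p = ((-280)·3140 − 92·(-9456))/10376 = -1156/1297; q = (6·(-9456) − 92·(-280))/10376 = -3872/1297.

p = -0.89, q = -2.99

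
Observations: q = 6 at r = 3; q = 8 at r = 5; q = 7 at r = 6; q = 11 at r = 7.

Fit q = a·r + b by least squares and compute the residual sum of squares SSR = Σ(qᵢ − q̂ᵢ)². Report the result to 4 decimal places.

Forming XᵀX = [[119, 21]; [21, 4]] and Xᵀq = [177, 32]ᵀ gives XᵀX·[a, b]ᵀ = Xᵀq.
Δ = 119·4 − 21² = 35.
a = (177·4 − 21·32)/35 = 36/35; b = (119·32 − 21·177)/35 = 13/5.
Residuals: 11/35, 9/35, -62/35, 6/5; SSR = 166/35.

SSR = 4.7429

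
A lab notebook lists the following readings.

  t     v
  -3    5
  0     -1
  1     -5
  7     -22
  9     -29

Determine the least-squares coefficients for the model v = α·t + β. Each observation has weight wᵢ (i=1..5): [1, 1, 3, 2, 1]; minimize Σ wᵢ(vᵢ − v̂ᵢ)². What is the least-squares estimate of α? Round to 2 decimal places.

Forming XᵀWX = [[191, 23]; [23, 8]] and XᵀWv = [-599, -84]ᵀ gives XᵀWX·[α, β]ᵀ = XᵀWv.
Eliminating β: 8·(row 1) − 23·(row 2) gives 999·α = 8·(-599) − 23·(-84) = -2860, so α = -2860/999.
Then β = ((-84) − 23·(-2860/999))/8 = -2267/999.

α = -2.86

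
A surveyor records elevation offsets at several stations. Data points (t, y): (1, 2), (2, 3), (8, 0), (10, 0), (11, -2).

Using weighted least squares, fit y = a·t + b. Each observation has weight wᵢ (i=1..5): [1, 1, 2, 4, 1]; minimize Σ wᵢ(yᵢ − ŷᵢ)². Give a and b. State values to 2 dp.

a = -0.34, b = 2.98

Normal-equation sums: Σwᵢ·t·t = 654, Σwᵢ·t = 70, Σwᵢ·1 = 9.
And Σwᵢ·t·y = -14, Σwᵢ·y = 3.
Normal equations: [[654, 70]; [70, 9]]·[a, b]ᵀ = [-14, 3]ᵀ.
Determinant 654·9 − 70² = 986.
a = ((-14)·9 − 70·3)/986 = -168/493; b = (654·3 − 70·(-14))/986 = 1471/493.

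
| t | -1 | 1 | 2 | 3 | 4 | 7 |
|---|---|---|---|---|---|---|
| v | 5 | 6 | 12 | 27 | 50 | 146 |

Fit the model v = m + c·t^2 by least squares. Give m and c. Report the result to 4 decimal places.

Compute the Gram sums: Σ1 = 6, Σt^2 = 80, Σt^2·t^2 = 2756.
And Σv = 246, Σt^2·v = 8256.
Eliminating c: 2756·(row 1) − 80·(row 2) gives 10136·m = 2756·246 − 80·8256 = 17496, so m = 2187/1267.
Then c = (8256 − 80·(2187/1267))/2756 = 3732/1267.

m = 1.7261, c = 2.9455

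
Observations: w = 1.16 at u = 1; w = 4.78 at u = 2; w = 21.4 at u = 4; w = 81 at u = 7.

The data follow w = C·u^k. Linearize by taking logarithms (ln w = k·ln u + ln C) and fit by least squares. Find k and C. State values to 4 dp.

Let Y = ln w. Fitting Y = k·ln u + ln C by least squares:
Σln u = 4.0254, Σ(ln u)² = 6.1888, Σln w = 9.1707, Σln u·ln w = 13.8824.
Equations: 6.1888·k + 4.0254·ln C = 13.8824;  4.0254·k + 4·ln C = 9.1707.
Δ = 6.1888·4 − (4.0254)² = 8.5519; k = (13.8824·4 − 4.0254·9.1707)/8.5519 = 2.17661, ln C = (6.1888·9.1707 − 4.0254·13.8824)/8.5519 = 0.10227, so C = exp(0.10227) = 1.10768.

k = 2.1766, C = 1.1077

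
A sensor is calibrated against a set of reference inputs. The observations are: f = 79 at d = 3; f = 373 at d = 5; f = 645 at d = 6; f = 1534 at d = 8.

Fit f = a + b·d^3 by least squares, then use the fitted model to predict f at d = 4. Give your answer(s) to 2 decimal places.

From the data, Σ1 = 4, Σd^3 = 880, Σd^3·d^3 = 325154.
For Xᵀf: Σf = 2631, Σd^3·f = 973486.
Determinant 4·325154 − 880² = 526216.
a = (2631·325154 − 880·973486)/526216 = -593753/263108; b = (4·973486 − 880·2631)/526216 = 197333/65777.
At d = 4: f̂ = (-593753/263108)·(1) + (197333/65777)·(64) = 49923495/263108.

f̂ = 189.75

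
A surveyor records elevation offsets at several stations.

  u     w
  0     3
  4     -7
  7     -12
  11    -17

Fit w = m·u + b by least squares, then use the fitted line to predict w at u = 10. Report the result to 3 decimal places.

ŵ = -16.385

AᵀA·[m, b]ᵀ = Aᵀw reads: 186·m + 22·b = -299;  22·m + 4·b = -33.
(Σu·u = 186, Σu = 22, Σ1 = 4, Σu·w = -299, Σw = -33.)
Determinant 186·4 − 22² = 260.
m = ((-299)·4 − 22·(-33))/260 = -47/26; b = (186·(-33) − 22·(-299))/260 = 22/13.
At u = 10: ŵ = (-47/26)·(10) + (22/13)·(1) = -213/13.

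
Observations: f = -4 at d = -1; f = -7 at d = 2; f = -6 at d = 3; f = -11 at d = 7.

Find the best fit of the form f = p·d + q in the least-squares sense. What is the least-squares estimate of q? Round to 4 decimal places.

q = -4.6489

The normal system XᵀX·[p, q]ᵀ = Xᵀf is [[63, 11]; [11, 4]]·[p, q]ᵀ = [-105, -28]ᵀ.
Δ = 63·4 − 11² = 131.
p = ((-105)·4 − 11·(-28))/131 = -112/131; q = (63·(-28) − 11·(-105))/131 = -609/131.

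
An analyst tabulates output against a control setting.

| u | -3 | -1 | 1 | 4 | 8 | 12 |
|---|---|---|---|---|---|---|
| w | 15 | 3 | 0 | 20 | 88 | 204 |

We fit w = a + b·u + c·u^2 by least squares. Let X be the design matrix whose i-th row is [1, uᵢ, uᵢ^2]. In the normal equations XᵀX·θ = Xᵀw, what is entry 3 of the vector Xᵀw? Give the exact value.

Entry 3 ↔ basis u^2, so (Xᵀw)_{3} = Σᵢ (u^2)·wᵢ = (9)·(15) + (1)·(3) + (1)·(0) + (16)·(20) + (64)·(88) + (144)·(204) = 35466.

35466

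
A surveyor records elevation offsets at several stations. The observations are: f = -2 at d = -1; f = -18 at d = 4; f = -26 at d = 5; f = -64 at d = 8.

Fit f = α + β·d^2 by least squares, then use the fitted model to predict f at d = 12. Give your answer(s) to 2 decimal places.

The normal equations are: 4·α + 106·β = -110;  106·α + 4978·β = -5036.
(Σ1 = 4, Σd^2 = 106, Σd^2·d^2 = 4978, Σf = -110, Σd^2·f = -5036.)
Δ = 4·4978 − 106² = 8676.
α = ((-110)·4978 − 106·(-5036))/8676 = -1147/723; β = (4·(-5036) − 106·(-110))/8676 = -707/723.
At d = 12: f̂ = (-1147/723)·(1) + (-707/723)·(144) = -102955/723.

f̂ = -142.40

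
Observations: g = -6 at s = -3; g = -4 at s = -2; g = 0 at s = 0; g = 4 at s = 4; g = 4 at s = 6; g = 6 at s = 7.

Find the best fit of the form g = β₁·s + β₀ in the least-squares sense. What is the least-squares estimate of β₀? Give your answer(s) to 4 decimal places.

β₀ = -1.5556

XᵀX·[β₁, β₀]ᵀ = Xᵀg reads: 114·β₁ + 12·β₀ = 108;  12·β₁ + 6·β₀ = 4.
Δ = 114·6 − 12² = 540.
β₁ = (108·6 − 12·4)/540 = 10/9; β₀ = (114·4 − 12·108)/540 = -14/9.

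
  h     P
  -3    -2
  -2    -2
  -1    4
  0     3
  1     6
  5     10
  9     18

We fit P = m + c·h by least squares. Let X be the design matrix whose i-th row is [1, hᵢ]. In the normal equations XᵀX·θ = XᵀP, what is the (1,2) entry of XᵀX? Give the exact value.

Row 1 ↔ basis 1, column 2 ↔ basis h, so (XᵀX)_{1,2} = Σᵢ h = (1)·(-3) + (1)·(-2) + (1)·(-1) + (1)·(0) + (1)·(1) + (1)·(5) + (1)·(9) = 9.

9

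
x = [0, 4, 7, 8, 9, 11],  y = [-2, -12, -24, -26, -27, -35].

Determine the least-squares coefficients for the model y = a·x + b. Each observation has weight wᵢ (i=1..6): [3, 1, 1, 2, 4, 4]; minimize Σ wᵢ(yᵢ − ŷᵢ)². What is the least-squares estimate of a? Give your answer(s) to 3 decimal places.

a = -2.963

Setting ∂/∂a … = 0 gives: 1001·a + 107·b = -3144;  107·a + 15·b = -342.
det = 1001·15 − 107² = 3566.
a = ((-3144)·15 − 107·(-342))/3566 = -5283/1783; b = (1001·(-342) − 107·(-3144))/3566 = -2967/1783.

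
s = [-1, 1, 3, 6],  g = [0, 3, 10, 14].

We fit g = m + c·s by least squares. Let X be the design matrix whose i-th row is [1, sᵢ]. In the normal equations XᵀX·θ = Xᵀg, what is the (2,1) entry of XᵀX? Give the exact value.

9

Row 2 ↔ basis s, column 1 ↔ basis 1, so (XᵀX)_{2,1} = Σᵢ s = (-1)·(1) + (1)·(1) + (3)·(1) + (6)·(1) = 9.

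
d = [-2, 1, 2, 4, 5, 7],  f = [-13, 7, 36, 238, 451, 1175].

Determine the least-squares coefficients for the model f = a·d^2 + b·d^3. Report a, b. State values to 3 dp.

Compute the Gram sums: Σd^2·d^2 = 3315, Σd^2·d^3 = 20957, Σd^3·d^3 = 137499.
Right-hand side: Σd^2·f = 72757, Σd^3·f = 475031.
Normal equations: [[3315, 20957]; [20957, 137499]]·[a, b]ᵀ = [72757, 475031]ᵀ.
Eliminating b: 137499·(row 1) − 20957·(row 2) gives 16613336·a = 137499·72757 − 20957·475031 = 48790076, so a = 12197519/4153334.
Then b = (475031 − 20957·(12197519/4153334))/137499 = 12489829/4153334.

a = 2.937, b = 3.007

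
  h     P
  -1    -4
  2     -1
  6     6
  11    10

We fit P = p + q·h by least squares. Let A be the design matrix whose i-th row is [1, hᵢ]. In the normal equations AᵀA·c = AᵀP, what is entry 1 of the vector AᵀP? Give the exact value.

11

Entry 1 ↔ basis 1, so (AᵀP)_{1} = Σᵢ Pᵢ = (1)·(-4) + (1)·(-1) + (1)·(6) + (1)·(10) = 11.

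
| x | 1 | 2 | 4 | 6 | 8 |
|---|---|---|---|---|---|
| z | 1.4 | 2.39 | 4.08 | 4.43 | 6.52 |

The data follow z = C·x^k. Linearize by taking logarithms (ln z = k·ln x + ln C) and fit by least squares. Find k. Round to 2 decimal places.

With ln zᵢ as the transformed response and ln xᵢ as the regressor:
AᵀA = [[9.9367, 5.9506]; [5.9506, 5]], rhs = [9.1187, 5.9771]ᵀ  (here Σln x = 5.9506, Σ(ln x)² = 9.9367, Σln z = 5.9771, Σln x·ln z = 9.1187).
Δ = 9.9367·5 − (5.9506)² = 14.2736; k = (9.1187·5 − 5.9506·5.9771)/14.2736 = 0.70241, ln C = (9.9367·5.9771 − 5.9506·9.1187)/14.2736 = 0.35947.

k = 0.70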